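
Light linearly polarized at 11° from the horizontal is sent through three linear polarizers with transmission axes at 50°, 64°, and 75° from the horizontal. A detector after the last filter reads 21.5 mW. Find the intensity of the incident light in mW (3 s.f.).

By Malus's law, I₁ = I₀ cos²(50° − 11°) = I₀ cos²(39°) = 0.604 I₀.
I₂ = I₁ cos²(64° − 50°) = 0.604 I₀ · cos²(14°) = 0.5686 I₀.
I₃ = I₂ cos²(75° − 64°) = 0.5686 I₀ · cos²(11°) = 0.5479 I₀.
So 21.5 mW = 0.5479 I₀, giving I₀ = 21.5/0.5479 = 39.24 mW.

I₀ ≈ 39.2 mW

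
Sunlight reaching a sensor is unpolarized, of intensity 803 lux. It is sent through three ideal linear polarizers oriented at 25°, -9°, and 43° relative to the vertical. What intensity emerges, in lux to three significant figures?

Unpolarized light through the first polarizer → I₁ = 803 lux/2 = 401.5 lux, polarized at 25°.
I₂ = I₁ · cos²(34°) = 401.5 · 0.6873 = 276 lux.
I₃ = I₂ · cos²(52°) = 276 · 0.379 = 104.6 lux.

I ≈ 105 lux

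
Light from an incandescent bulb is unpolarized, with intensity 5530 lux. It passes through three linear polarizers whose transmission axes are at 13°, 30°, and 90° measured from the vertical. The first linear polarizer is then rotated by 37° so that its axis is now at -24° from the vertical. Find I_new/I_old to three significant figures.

I_new/I_old ≈ 0.378

Before rotation:
Unpolarized light through the first polarizer → I₁ = ½ I₀, now polarized at 13°.
I₂ = I₁ cos²(30° − 13°) = 0.5 I₀ · cos²(17°) = 0.4573 I₀.
I₃ = I₂ cos²(90° − 30°) = 0.4573 I₀ · cos²(60°) = 0.1143 I₀.
After rotation:
Unpolarized light through the first polarizer → I₁ = ½ I₀, now polarized at -24°.
I₂ = I₁ cos²(30° + 24°) = 0.5 I₀ · cos²(54°) = 0.1727 I₀.
I₃ = I₂ cos²(90° − 30°) = 0.1727 I₀ · cos²(60°) = 0.04319 I₀.
Ratio = 0.04319 / 0.1143 = 0.3778.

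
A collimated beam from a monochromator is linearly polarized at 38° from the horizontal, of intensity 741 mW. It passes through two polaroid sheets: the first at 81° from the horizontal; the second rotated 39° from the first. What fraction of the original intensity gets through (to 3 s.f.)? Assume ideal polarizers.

I₁ = 741 mW · cos²(43°) = 396.3 mW.
I₂ = I₁ · cos²(39°) = 396.3 · 0.604 = 239.4 mW.
Transmitted fraction = 0.323.

I/I₀ ≈ 0.323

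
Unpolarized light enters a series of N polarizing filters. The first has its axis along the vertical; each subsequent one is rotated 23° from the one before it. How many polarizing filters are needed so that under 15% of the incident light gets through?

First polarizer halves the unpolarized light: factor 1/2.
Each further stage multiplies by cos²(23°) = 0.8473.
After N polarizers: T = 0.5·0.8473^(N−1). Require T < 0.15 ⇒ N−1 > ln(0.15/0.5)/ln(0.8473) = 7.27, so N−1 ≥ 8 and N = 9.
Check: N=9 gives T = 0.1329 < 0.15; N=8 gives T = 0.1568.

N = 9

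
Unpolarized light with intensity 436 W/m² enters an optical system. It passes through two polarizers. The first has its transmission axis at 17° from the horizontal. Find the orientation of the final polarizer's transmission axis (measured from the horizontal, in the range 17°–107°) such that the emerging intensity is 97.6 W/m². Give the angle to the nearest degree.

Unpolarized light through the first polarizer → I₁ = ½ I₀, now polarized at 17°.
Target fraction: 97.6 / 436 W/m² = 0.2239 of I₀.
Need I₂/I₀ = 0.2239, so cos²(θ − 17°) = 0.2239 / 0.5 = 0.4477.
θ − 17° = arccos(√0.4477) = 48.0°, giving θ ≈ 17 + 48.0 = 65.0°.

θ ≈ 65°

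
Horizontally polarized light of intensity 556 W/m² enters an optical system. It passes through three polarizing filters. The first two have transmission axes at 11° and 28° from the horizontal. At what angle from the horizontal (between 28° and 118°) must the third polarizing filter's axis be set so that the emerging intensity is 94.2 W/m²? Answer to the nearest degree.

θ ≈ 92°

I₁ = I₀ cos²(11° − 0°) = I₀ cos²(11°) = 0.9636 I₀.
I₂ = I₁ cos²(28° − 11°) = 0.9636 I₀ · cos²(17°) = 0.8812 I₀.
Target fraction: 94.2 / 556 W/m² = 0.1694 of I₀.
Need I₃/I₀ = 0.1694, so cos²(θ − 28°) = 0.1694 / 0.8812 = 0.1923.
θ − 28° = arccos(√0.1923) = 64.0°, giving θ ≈ 28 + 64.0 = 92.0°.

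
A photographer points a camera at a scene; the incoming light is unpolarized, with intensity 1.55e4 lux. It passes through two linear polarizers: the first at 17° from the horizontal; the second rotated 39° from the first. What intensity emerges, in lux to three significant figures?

Unpolarized light through the first polarizer → I₁ = 1.55e4 lux/2 = 7750 lux, polarized at 17°.
I₂ = I₁ · cos²(39°) = 7750 · 0.604 = 4681 lux.

I ≈ 4680 lux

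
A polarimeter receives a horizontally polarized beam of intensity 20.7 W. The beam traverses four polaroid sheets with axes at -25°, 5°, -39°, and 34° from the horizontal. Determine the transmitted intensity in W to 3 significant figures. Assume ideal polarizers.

I ≈ 0.564 W

I₁ = 20.7 W · cos²(25°) = 17 W.
I₂ = I₁ · cos²(30°) = 17 · 0.75 = 12.75 W.
I₃ = I₂ · cos²(44°) = 12.75 · 0.5174 = 6.599 W.
I₄ = I₃ · cos²(73°) = 6.599 · 0.08548 = 0.5641 W.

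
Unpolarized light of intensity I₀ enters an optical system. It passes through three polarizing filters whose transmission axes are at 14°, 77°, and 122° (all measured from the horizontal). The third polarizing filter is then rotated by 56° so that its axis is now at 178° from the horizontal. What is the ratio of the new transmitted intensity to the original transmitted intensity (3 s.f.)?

Before rotation:
Unpolarized light through the first polarizer → I₁ = ½ I₀, now polarized at 14°.
I₂ = I₁ cos²(77° − 14°) = 0.5 I₀ · cos²(63°) = 0.1031 I₀.
I₃ = I₂ cos²(122° − 77°) = 0.1031 I₀ · cos²(45°) = 0.05153 I₀.
After rotation:
Unpolarized light through the first polarizer → I₁ = ½ I₀, now polarized at 14°.
I₂ = I₁ cos²(77° − 14°) = 0.5 I₀ · cos²(63°) = 0.1031 I₀.
Angle between axes 2 and 3: 79°. I₃ = 0.1031 I₀ · cos²(79°) = 0.003752 I₀.
Ratio = 0.003752 / 0.05153 = 0.07282.

I_new/I_old ≈ 0.0728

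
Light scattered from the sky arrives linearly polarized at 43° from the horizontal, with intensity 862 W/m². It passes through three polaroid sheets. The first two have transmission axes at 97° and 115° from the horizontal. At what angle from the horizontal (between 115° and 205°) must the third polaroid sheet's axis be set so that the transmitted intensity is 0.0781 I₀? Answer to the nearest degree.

θ ≈ 175°

By Malus's law, I₁ = I₀ cos²(97° − 43°) = I₀ cos²(54°) = 0.3455 I₀.
I₂ = I₁ cos²(115° − 97°) = 0.3455 I₀ · cos²(18°) = 0.3125 I₀.
Need I₃/I₀ = 0.0781, so cos²(θ − 115°) = 0.0781 / 0.3125 = 0.2499.
θ − 115° = arccos(√0.2499) = 60.0°, giving θ ≈ 115 + 60.0 = 175.0°.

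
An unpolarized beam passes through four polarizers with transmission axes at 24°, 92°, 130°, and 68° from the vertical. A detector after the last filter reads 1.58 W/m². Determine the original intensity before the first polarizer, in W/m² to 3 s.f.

Unpolarized light through the first polarizer → I₁ = ½ I₀, now polarized at 24°.
I₂ = I₁ cos²(92° − 24°) = 0.5 I₀ · cos²(68°) = 0.07017 I₀.
I₃ = I₂ cos²(130° − 92°) = 0.07017 I₀ · cos²(38°) = 0.04357 I₀.
I₄ = I₃ cos²(68° − 130°) = 0.04357 I₀ · cos²(62°) = 0.009603 I₀.
So 1.58 W/m² = 0.009603 I₀, giving I₀ = 1.58/0.009603 = 164.5 W/m².

I₀ ≈ 165 W/m²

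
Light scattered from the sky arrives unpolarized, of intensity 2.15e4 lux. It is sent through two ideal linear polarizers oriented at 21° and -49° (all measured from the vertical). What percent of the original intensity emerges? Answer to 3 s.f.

Unpolarized light through the first polarizer → I₁ = 2.15e4 lux/2 = 1.075e+04 lux, polarized at 21°.
I₂ = I₁ · cos²(70°) = 1.075e+04 · 0.117 = 1258 lux.
That is 5.849% of the incident intensity.

≈ 5.85%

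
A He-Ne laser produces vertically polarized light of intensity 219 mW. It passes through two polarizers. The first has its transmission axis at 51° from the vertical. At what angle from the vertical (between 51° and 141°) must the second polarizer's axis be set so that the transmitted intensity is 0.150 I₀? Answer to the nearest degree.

θ ≈ 103°

I₁ = I₀ cos²(51° − 0°) = I₀ cos²(51°) = 0.396 I₀.
Need I₂/I₀ = 0.15, so cos²(θ − 51°) = 0.15 / 0.396 = 0.3787.
θ − 51° = arccos(√0.3787) = 52.0°, giving θ ≈ 51 + 52.0 = 103.0°.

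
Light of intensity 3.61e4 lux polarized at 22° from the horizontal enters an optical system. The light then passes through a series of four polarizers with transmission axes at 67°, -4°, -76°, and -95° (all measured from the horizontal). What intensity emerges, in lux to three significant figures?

I ≈ 163 lux

By Malus's law, I₁ = 3.61e4 lux · cos²(45°) = 1.805e+04 lux.
I₂ = I₁ · cos²(71°) = 1.805e+04 · 0.106 = 1913 lux.
I₃ = I₂ · cos²(72°) = 1913 · 0.09549 = 182.7 lux.
I₄ = I₃ · cos²(19°) = 182.7 · 0.894 = 163.3 lux.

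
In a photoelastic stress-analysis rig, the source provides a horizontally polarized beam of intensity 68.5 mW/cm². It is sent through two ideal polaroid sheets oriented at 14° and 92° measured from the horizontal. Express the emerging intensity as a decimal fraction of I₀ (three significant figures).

I₁ = 68.5 mW/cm² · cos²(14°) = 64.49 mW/cm².
I₂ = I₁ · cos²(78°) = 64.49 · 0.04323 = 2.788 mW/cm².
Transmitted fraction = 0.0407.

I/I₀ ≈ 0.0407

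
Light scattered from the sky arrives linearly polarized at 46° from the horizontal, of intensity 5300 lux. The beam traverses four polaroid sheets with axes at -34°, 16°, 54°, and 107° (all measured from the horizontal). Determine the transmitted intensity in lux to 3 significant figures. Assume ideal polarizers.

I ≈ 14.9 lux

By Malus's law, I₁ = 5300 lux · cos²(80°) = 159.8 lux.
I₂ = I₁ · cos²(50°) = 159.8 · 0.4132 = 66.03 lux.
I₃ = I₂ · cos²(38°) = 66.03 · 0.621 = 41 lux.
I₄ = I₃ · cos²(53°) = 41 · 0.3622 = 14.85 lux.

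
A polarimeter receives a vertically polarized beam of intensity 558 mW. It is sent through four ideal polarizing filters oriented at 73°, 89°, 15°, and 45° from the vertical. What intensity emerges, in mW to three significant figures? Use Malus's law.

I ≈ 2.51 mW

By Malus's law, I₁ = 558 mW · cos²(73°) = 47.7 mW.
I₂ = I₁ · cos²(16°) = 47.7 · 0.924 = 44.07 mW.
I₃ = I₂ · cos²(74°) = 44.07 · 0.07598 = 3.349 mW.
I₄ = I₃ · cos²(30°) = 3.349 · 0.75 = 2.511 mW.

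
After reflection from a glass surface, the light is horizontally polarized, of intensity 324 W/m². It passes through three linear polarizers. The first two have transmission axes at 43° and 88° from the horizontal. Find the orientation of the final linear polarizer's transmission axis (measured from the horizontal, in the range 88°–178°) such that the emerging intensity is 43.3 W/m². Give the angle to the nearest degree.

θ ≈ 133°

By Malus's law, I₁ = I₀ cos²(43° − 0°) = I₀ cos²(43°) = 0.5349 I₀.
I₂ = I₁ cos²(88° − 43°) = 0.5349 I₀ · cos²(45°) = 0.2674 I₀.
Target fraction: 43.3 / 324 W/m² = 0.1336 of I₀.
Need I₃/I₀ = 0.1336, so cos²(θ − 88°) = 0.1336 / 0.2674 = 0.4997.
θ − 88° = arccos(√0.4997) = 45.0°, giving θ ≈ 88 + 45.0 = 133.0°.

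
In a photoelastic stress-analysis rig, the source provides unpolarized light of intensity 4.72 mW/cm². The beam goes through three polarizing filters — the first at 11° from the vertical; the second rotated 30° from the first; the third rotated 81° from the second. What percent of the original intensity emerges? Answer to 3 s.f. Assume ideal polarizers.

≈ 0.918%

Unpolarized light through the first polarizer → I₁ = 4.72 mW/cm²/2 = 2.36 mW/cm², polarized at 11°.
I₂ = I₁ · cos²(30°) = 2.36 · 0.75 = 1.77 mW/cm².
I₃ = I₂ · cos²(81°) = 1.77 · 0.02447 = 0.04331 mW/cm².
That is 0.9177% of the incident intensity.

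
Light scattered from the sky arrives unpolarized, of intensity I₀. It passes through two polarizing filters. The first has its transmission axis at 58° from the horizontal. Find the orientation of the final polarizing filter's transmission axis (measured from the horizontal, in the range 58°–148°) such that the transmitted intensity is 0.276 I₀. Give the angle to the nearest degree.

θ ≈ 100°

Unpolarized light through the first polarizer → I₁ = ½ I₀, now polarized at 58°.
Need I₂/I₀ = 0.276, so cos²(θ − 58°) = 0.276 / 0.5 = 0.552.
θ − 58° = arccos(√0.552) = 42.0°, giving θ ≈ 58 + 42.0 = 100.0°.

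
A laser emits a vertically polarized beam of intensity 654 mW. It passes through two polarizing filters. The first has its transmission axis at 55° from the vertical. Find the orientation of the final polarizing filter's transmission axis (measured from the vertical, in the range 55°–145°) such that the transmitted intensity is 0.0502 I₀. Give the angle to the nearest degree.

θ ≈ 122°

I₁ = I₀ cos²(55° − 0°) = I₀ cos²(55°) = 0.329 I₀.
Need I₂/I₀ = 0.0502, so cos²(θ − 55°) = 0.0502 / 0.329 = 0.1526.
θ − 55° = arccos(√0.1526) = 67.0°, giving θ ≈ 55 + 67.0 = 122.0°.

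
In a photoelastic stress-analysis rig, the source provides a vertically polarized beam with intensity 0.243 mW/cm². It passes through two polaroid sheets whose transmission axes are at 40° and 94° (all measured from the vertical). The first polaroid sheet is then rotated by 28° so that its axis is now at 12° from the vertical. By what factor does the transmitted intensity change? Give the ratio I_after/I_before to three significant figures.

I_new/I_old ≈ 0.0914

Before rotation:
By Malus's law, I₁ = I₀ cos²(40° − 0°) = I₀ cos²(40°) = 0.5868 I₀.
I₂ = I₁ cos²(94° − 40°) = 0.5868 I₀ · cos²(54°) = 0.2027 I₀.
After rotation:
I₁ = I₀ cos²(12° − 0°) = I₀ cos²(12°) = 0.9568 I₀.
I₂ = I₁ cos²(94° − 12°) = 0.9568 I₀ · cos²(82°) = 0.01853 I₀.
Ratio = 0.01853 / 0.2027 = 0.09141.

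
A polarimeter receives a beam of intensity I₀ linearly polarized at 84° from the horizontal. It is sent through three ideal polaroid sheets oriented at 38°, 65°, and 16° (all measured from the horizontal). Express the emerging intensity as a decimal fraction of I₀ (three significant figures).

≈ 0.165 I₀

By Malus's law, I₁ = I₀ cos²(38° − 84°) = I₀ cos²(46°) = 0.4826 I₀.
I₂ = I₁ cos²(65° − 38°) = 0.4826 I₀ · cos²(27°) = 0.3831 I₀.
I₃ = I₂ cos²(16° − 65°) = 0.3831 I₀ · cos²(49°) = 0.1649 I₀.
Transmitted fraction = 0.1649.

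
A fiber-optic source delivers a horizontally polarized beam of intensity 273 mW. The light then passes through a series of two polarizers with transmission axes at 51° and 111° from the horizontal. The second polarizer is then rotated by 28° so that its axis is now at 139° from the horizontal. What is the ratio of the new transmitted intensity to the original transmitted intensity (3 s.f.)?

Before rotation:
I₁ = I₀ cos²(51° − 0°) = I₀ cos²(51°) = 0.396 I₀.
I₂ = I₁ cos²(111° − 51°) = 0.396 I₀ · cos²(60°) = 0.09901 I₀.
After rotation:
I₁ = I₀ cos²(51° − 0°) = I₀ cos²(51°) = 0.396 I₀.
I₂ = I₁ cos²(139° − 51°) = 0.396 I₀ · cos²(88°) = 0.0004824 I₀.
Ratio = 0.0004824 / 0.09901 = 0.004872.

I_new/I_old ≈ 0.00487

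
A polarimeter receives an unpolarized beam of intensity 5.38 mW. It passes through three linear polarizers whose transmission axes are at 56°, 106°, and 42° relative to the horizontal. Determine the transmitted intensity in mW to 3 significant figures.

Unpolarized light through the first polarizer → I₁ = 5.38 mW/2 = 2.69 mW, polarized at 56°.
I₂ = I₁ · cos²(50°) = 2.69 · 0.4132 = 1.111 mW.
I₃ = I₂ · cos²(64°) = 1.111 · 0.1922 = 0.2136 mW.

I ≈ 0.214 mW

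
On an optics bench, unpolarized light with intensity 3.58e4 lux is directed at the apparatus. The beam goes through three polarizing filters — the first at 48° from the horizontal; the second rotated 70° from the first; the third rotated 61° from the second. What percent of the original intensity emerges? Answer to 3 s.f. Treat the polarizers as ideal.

≈ 1.37%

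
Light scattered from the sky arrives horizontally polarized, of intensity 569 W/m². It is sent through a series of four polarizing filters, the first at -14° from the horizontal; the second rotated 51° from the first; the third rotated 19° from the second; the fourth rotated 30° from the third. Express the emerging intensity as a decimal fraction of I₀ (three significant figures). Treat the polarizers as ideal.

I₁ = 569 W/m² · cos²(14°) = 535.7 W/m².
I₂ = I₁ · cos²(51°) = 535.7 · 0.396 = 212.2 W/m².
I₃ = I₂ · cos²(19°) = 212.2 · 0.894 = 189.7 W/m².
I₄ = I₃ · cos²(30°) = 189.7 · 0.75 = 142.3 W/m².
Transmitted fraction = 0.25.

I/I₀ ≈ 0.250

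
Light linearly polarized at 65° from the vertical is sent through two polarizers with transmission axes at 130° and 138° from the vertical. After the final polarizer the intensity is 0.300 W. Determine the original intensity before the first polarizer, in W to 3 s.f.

I₁ = I₀ cos²(130° − 65°) = I₀ cos²(65°) = 0.1786 I₀.
I₂ = I₁ cos²(138° − 130°) = 0.1786 I₀ · cos²(8°) = 0.1751 I₀.
So 0.300 W = 0.1751 I₀, giving I₀ = 0.300/0.1751 = 1.713 W.

I₀ ≈ 1.71 W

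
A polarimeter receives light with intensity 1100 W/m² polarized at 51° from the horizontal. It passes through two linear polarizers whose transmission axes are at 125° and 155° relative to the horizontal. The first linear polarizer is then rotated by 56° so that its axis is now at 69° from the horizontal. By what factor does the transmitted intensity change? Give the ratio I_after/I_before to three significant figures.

I_new/I_old ≈ 0.0772

Before rotation:
I₁ = I₀ cos²(125° − 51°) = I₀ cos²(74°) = 0.07598 I₀.
I₂ = I₁ cos²(155° − 125°) = 0.07598 I₀ · cos²(30°) = 0.05698 I₀.
After rotation:
I₁ = I₀ cos²(69° − 51°) = I₀ cos²(18°) = 0.9045 I₀.
I₂ = I₁ cos²(155° − 69°) = 0.9045 I₀ · cos²(86°) = 0.004401 I₀.
Ratio = 0.004401 / 0.05698 = 0.07724.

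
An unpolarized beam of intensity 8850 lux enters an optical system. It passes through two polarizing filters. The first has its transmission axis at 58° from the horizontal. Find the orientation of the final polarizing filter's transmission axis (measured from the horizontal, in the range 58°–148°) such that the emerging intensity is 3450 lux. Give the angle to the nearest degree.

θ ≈ 86°

Unpolarized light through the first polarizer → I₁ = ½ I₀, now polarized at 58°.
Target fraction: 3450 / 8850 lux = 0.3898 of I₀.
Need I₂/I₀ = 0.3898, so cos²(θ − 58°) = 0.3898 / 0.5 = 0.7797.
θ − 58° = arccos(√0.7797) = 28.0°, giving θ ≈ 58 + 28.0 = 86.0°.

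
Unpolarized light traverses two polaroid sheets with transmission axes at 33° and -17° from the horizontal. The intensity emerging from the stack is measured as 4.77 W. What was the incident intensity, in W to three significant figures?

I₀ ≈ 23.1 W

Unpolarized light through the first polarizer → I₁ = ½ I₀, now polarized at 33°.
I₂ = I₁ cos²(-17° − 33°) = 0.5 I₀ · cos²(50°) = 0.2066 I₀.
So 4.77 W = 0.2066 I₀, giving I₀ = 4.77/0.2066 = 23.09 W.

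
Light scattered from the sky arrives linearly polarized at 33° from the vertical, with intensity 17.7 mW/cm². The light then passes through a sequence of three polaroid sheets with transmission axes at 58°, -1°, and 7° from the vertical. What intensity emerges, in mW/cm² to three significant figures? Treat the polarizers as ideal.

I ≈ 3.78 mW/cm²

I₁ = 17.7 mW/cm² · cos²(25°) = 14.54 mW/cm².
I₂ = I₁ · cos²(59°) = 14.54 · 0.2653 = 3.857 mW/cm².
I₃ = I₂ · cos²(8°) = 3.857 · 0.9806 = 3.782 mW/cm².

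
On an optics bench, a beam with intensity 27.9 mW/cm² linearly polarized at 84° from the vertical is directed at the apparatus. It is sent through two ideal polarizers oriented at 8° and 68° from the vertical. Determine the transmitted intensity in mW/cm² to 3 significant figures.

I ≈ 0.408 mW/cm²

I₁ = 27.9 mW/cm² · cos²(76°) = 1.633 mW/cm².
I₂ = I₁ · cos²(60°) = 1.633 · 0.25 = 0.4082 mW/cm².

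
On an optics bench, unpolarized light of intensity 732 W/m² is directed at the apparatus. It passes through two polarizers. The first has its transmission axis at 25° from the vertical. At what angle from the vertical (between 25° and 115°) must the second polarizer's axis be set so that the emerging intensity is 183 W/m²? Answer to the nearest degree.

Unpolarized light through the first polarizer → I₁ = ½ I₀, now polarized at 25°.
Target fraction: 183 / 732 W/m² = 0.25 of I₀.
Need I₂/I₀ = 0.25, so cos²(θ − 25°) = 0.25 / 0.5 = 0.5.
θ − 25° = arccos(√0.5) = 45.0°, giving θ ≈ 25 + 45.0 = 70.0°.

θ ≈ 70°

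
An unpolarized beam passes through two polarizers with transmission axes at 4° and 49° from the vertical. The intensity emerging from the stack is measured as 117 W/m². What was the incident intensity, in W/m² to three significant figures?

I₀ ≈ 468 W/m²

Unpolarized light through the first polarizer → I₁ = ½ I₀, now polarized at 4°.
I₂ = I₁ cos²(49° − 4°) = 0.5 I₀ · cos²(45°) = 0.25 I₀.
So 117 W/m² = 0.25 I₀, giving I₀ = 117/0.25 = 468 W/m².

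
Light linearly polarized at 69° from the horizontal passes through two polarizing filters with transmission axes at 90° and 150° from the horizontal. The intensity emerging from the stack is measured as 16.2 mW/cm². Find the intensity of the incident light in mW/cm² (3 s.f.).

I₀ ≈ 74.3 mW/cm²

By Malus's law, I₁ = I₀ cos²(90° − 69°) = I₀ cos²(21°) = 0.8716 I₀.
I₂ = I₁ cos²(150° − 90°) = 0.8716 I₀ · cos²(60°) = 0.2179 I₀.
So 16.2 mW/cm² = 0.2179 I₀, giving I₀ = 16.2/0.2179 = 74.35 mW/cm².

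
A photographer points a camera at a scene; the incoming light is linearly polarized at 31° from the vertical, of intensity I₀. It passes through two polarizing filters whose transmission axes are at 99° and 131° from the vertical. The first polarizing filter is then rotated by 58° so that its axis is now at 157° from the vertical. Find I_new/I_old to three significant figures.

I_new/I_old ≈ 2.77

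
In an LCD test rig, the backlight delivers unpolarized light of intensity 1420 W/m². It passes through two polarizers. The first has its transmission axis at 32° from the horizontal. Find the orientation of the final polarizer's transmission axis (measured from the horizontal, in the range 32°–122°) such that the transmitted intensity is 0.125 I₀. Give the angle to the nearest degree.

Unpolarized light through the first polarizer → I₁ = ½ I₀, now polarized at 32°.
Need I₂/I₀ = 0.125, so cos²(θ − 32°) = 0.125 / 0.5 = 0.25.
θ − 32° = arccos(√0.25) = 60.0°, giving θ ≈ 32 + 60.0 = 92.0°.

θ ≈ 92°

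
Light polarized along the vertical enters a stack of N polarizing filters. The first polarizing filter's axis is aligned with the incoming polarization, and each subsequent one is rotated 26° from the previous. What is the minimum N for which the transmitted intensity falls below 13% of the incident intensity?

First polarizer is aligned with the polarization: full transmission.
Each further stage multiplies by cos²(26°) = 0.8078.
After N polarizers: T = 0.8078^(N−1). Require T < 0.13 ⇒ N−1 > ln(0.13)/ln(0.8078) = 9.56, so N−1 ≥ 10 and N = 11.
Check: N=11 gives T = 0.1184 < 0.13; N=10 gives T = 0.1465.

N = 11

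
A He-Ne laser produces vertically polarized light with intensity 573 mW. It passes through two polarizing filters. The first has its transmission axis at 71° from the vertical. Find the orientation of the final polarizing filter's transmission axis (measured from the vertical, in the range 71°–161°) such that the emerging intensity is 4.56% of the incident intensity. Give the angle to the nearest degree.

θ ≈ 120°

By Malus's law, I₁ = I₀ cos²(71° − 0°) = I₀ cos²(71°) = 0.106 I₀.
Need I₂/I₀ = 0.0456, so cos²(θ − 71°) = 0.0456 / 0.106 = 0.4302.
θ − 71° = arccos(√0.4302) = 49.0°, giving θ ≈ 71 + 49.0 = 120.0°.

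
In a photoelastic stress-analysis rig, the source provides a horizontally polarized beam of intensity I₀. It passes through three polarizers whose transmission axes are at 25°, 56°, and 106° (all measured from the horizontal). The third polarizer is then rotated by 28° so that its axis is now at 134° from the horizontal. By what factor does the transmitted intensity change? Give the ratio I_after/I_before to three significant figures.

I_new/I_old ≈ 0.105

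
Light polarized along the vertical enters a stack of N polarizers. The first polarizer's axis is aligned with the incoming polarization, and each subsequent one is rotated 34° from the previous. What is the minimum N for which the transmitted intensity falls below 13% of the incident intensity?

N = 7

First polarizer is aligned with the polarization: full transmission.
Each further stage multiplies by cos²(34°) = 0.6873.
After N polarizers: T = 0.6873^(N−1). Require T < 0.13 ⇒ N−1 > ln(0.13)/ln(0.6873) = 5.44, so N−1 ≥ 6 and N = 7.
Check: N=7 gives T = 0.1054 < 0.13; N=6 gives T = 0.1534.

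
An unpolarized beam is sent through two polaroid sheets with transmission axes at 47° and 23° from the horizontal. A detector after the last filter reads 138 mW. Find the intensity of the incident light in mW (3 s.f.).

Unpolarized light through the first polarizer → I₁ = ½ I₀, now polarized at 47°.
I₂ = I₁ cos²(23° − 47°) = 0.5 I₀ · cos²(24°) = 0.4173 I₀.
So 138 mW = 0.4173 I₀, giving I₀ = 138/0.4173 = 330.7 mW.

I₀ ≈ 331 mW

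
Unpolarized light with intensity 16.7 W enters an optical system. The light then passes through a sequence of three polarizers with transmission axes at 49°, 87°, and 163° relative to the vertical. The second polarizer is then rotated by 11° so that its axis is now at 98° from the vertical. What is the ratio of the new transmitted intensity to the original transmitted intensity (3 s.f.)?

Before rotation:
Unpolarized light through the first polarizer → I₁ = ½ I₀, now polarized at 49°.
I₂ = I₁ cos²(87° − 49°) = 0.5 I₀ · cos²(38°) = 0.3105 I₀.
I₃ = I₂ cos²(163° − 87°) = 0.3105 I₀ · cos²(76°) = 0.01817 I₀.
After rotation:
Unpolarized light through the first polarizer → I₁ = ½ I₀, now polarized at 49°.
I₂ = I₁ cos²(98° − 49°) = 0.5 I₀ · cos²(49°) = 0.2152 I₀.
I₃ = I₂ cos²(163° − 98°) = 0.2152 I₀ · cos²(65°) = 0.03844 I₀.
Ratio = 0.03844 / 0.01817 = 2.115.

I_new/I_old ≈ 2.12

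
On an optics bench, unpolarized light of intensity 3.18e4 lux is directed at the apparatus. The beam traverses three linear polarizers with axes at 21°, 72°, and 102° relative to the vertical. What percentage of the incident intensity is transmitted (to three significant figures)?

≈ 14.9%

Unpolarized light through the first polarizer → I₁ = 3.18e4 lux/2 = 1.59e+04 lux, polarized at 21°.
I₂ = I₁ · cos²(51°) = 1.59e+04 · 0.396 = 6297 lux.
I₃ = I₂ · cos²(30°) = 6297 · 0.75 = 4723 lux.
That is 14.85% of the incident intensity.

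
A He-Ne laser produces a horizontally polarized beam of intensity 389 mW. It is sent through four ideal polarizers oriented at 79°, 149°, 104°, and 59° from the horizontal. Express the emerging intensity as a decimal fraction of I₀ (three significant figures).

I/I₀ ≈ 0.00106

I₁ = 389 mW · cos²(79°) = 14.16 mW.
I₂ = I₁ · cos²(70°) = 14.16 · 0.117 = 1.657 mW.
I₃ = I₂ · cos²(45°) = 1.657 · 0.5 = 0.8284 mW.
I₄ = I₃ · cos²(45°) = 0.8284 · 0.5 = 0.4142 mW.
Transmitted fraction = 0.001065.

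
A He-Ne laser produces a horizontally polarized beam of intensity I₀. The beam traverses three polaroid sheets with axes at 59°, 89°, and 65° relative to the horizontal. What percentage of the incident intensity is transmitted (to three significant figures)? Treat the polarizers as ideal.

≈ 16.6%

I₁ = I₀ cos²(59° − 0°) = I₀ cos²(59°) = 0.2653 I₀.
I₂ = I₁ cos²(89° − 59°) = 0.2653 I₀ · cos²(30°) = 0.1989 I₀.
I₃ = I₂ cos²(65° − 89°) = 0.1989 I₀ · cos²(24°) = 0.166 I₀.
That is 16.6% of the incident intensity.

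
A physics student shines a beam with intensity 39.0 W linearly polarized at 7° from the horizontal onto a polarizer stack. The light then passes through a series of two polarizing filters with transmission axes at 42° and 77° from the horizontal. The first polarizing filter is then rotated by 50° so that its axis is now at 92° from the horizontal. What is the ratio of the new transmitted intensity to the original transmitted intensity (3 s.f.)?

Before rotation:
I₁ = I₀ cos²(42° − 7°) = I₀ cos²(35°) = 0.671 I₀.
I₂ = I₁ cos²(77° − 42°) = 0.671 I₀ · cos²(35°) = 0.4503 I₀.
After rotation:
I₁ = I₀ cos²(92° − 7°) = I₀ cos²(85°) = 0.007596 I₀.
I₂ = I₁ cos²(77° − 92°) = 0.007596 I₀ · cos²(15°) = 0.007087 I₀.
Ratio = 0.007087 / 0.4503 = 0.01574.

I_new/I_old ≈ 0.0157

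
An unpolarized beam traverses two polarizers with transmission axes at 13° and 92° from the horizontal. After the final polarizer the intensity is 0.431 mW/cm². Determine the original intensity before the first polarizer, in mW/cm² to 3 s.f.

Unpolarized light through the first polarizer → I₁ = ½ I₀, now polarized at 13°.
I₂ = I₁ cos²(92° − 13°) = 0.5 I₀ · cos²(79°) = 0.0182 I₀.
So 0.431 mW/cm² = 0.0182 I₀, giving I₀ = 0.431/0.0182 = 23.68 mW/cm².

I₀ ≈ 23.7 mW/cm²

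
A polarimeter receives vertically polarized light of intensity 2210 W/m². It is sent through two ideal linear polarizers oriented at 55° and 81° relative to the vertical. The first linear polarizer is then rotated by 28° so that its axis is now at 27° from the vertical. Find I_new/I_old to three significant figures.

I_new/I_old ≈ 1.03

Before rotation:
I₁ = I₀ cos²(55° − 0°) = I₀ cos²(55°) = 0.329 I₀.
I₂ = I₁ cos²(81° − 55°) = 0.329 I₀ · cos²(26°) = 0.2658 I₀.
After rotation:
I₁ = I₀ cos²(27° − 0°) = I₀ cos²(27°) = 0.7939 I₀.
I₂ = I₁ cos²(81° − 27°) = 0.7939 I₀ · cos²(54°) = 0.2743 I₀.
Ratio = 0.2743 / 0.2658 = 1.032.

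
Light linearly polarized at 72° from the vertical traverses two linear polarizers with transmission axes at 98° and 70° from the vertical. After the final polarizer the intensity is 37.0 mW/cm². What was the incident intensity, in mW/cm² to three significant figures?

I₁ = I₀ cos²(98° − 72°) = I₀ cos²(26°) = 0.8078 I₀.
I₂ = I₁ cos²(70° − 98°) = 0.8078 I₀ · cos²(28°) = 0.6298 I₀.
So 37.0 mW/cm² = 0.6298 I₀, giving I₀ = 37.0/0.6298 = 58.75 mW/cm².

I₀ ≈ 58.8 mW/cm²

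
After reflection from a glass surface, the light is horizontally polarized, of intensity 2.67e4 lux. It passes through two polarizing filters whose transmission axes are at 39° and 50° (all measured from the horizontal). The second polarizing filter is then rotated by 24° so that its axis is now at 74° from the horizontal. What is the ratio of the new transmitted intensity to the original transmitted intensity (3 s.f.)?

I_new/I_old ≈ 0.696

Before rotation:
I₁ = I₀ cos²(39° − 0°) = I₀ cos²(39°) = 0.604 I₀.
I₂ = I₁ cos²(50° − 39°) = 0.604 I₀ · cos²(11°) = 0.582 I₀.
After rotation:
I₁ = I₀ cos²(39° − 0°) = I₀ cos²(39°) = 0.604 I₀.
I₂ = I₁ cos²(74° − 39°) = 0.604 I₀ · cos²(35°) = 0.4053 I₀.
Ratio = 0.4053 / 0.582 = 0.6964.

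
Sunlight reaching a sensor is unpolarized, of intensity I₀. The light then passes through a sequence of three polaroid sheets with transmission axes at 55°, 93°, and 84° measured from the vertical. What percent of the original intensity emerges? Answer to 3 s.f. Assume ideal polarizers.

≈ 30.3%

Unpolarized light through the first polarizer → I₁ = ½ I₀, now polarized at 55°.
I₂ = I₁ cos²(93° − 55°) = 0.5 I₀ · cos²(38°) = 0.3105 I₀.
I₃ = I₂ cos²(84° − 93°) = 0.3105 I₀ · cos²(9°) = 0.3029 I₀.
That is 30.29% of the incident intensity.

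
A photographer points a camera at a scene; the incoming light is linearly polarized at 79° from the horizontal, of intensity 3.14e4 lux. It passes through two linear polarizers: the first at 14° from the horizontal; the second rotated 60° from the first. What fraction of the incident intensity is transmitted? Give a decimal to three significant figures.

I₁ = 3.14e4 lux · cos²(65°) = 5608 lux.
I₂ = I₁ · cos²(60°) = 5608 · 0.25 = 1402 lux.
Transmitted fraction = 0.04465.

I/I₀ ≈ 0.0447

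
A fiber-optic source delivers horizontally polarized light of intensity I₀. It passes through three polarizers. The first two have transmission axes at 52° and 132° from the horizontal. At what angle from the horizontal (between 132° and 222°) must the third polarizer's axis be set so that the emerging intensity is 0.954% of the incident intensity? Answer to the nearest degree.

θ ≈ 156°

I₁ = I₀ cos²(52° − 0°) = I₀ cos²(52°) = 0.379 I₀.
I₂ = I₁ cos²(132° − 52°) = 0.379 I₀ · cos²(80°) = 0.01143 I₀.
Need I₃/I₀ = 0.00954, so cos²(θ − 132°) = 0.00954 / 0.01143 = 0.8347.
θ − 132° = arccos(√0.8347) = 24.0°, giving θ ≈ 132 + 24.0 = 156.0°.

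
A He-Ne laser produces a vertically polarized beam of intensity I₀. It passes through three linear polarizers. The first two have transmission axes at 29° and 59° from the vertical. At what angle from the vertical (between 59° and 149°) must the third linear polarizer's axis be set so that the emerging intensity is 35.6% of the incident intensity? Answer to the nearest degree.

θ ≈ 97°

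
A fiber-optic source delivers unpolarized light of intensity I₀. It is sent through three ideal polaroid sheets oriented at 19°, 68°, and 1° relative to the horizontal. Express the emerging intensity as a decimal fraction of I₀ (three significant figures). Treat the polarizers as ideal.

Unpolarized light through the first polarizer → I₁ = ½ I₀, now polarized at 19°.
I₂ = I₁ cos²(68° − 19°) = 0.5 I₀ · cos²(49°) = 0.2152 I₀.
I₃ = I₂ cos²(1° − 68°) = 0.2152 I₀ · cos²(67°) = 0.03286 I₀.
Transmitted fraction = 0.03286.

≈ 0.0329 I₀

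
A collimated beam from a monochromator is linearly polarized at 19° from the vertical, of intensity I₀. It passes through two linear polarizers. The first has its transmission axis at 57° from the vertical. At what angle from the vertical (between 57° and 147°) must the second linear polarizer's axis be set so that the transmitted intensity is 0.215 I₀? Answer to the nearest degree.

By Malus's law, I₁ = I₀ cos²(57° − 19°) = I₀ cos²(38°) = 0.621 I₀.
Need I₂/I₀ = 0.215, so cos²(θ − 57°) = 0.215 / 0.621 = 0.3462.
θ − 57° = arccos(√0.3462) = 54.0°, giving θ ≈ 57 + 54.0 = 111.0°.

θ ≈ 111°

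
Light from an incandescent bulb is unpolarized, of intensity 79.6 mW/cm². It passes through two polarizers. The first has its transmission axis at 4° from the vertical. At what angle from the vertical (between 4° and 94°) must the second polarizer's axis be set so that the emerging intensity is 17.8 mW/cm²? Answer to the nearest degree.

θ ≈ 52°

Unpolarized light through the first polarizer → I₁ = ½ I₀, now polarized at 4°.
Target fraction: 17.8 / 79.6 mW/cm² = 0.2236 of I₀.
Need I₂/I₀ = 0.2236, so cos²(θ − 4°) = 0.2236 / 0.5 = 0.4472.
θ − 4° = arccos(√0.4472) = 48.0°, giving θ ≈ 4 + 48.0 = 52.0°.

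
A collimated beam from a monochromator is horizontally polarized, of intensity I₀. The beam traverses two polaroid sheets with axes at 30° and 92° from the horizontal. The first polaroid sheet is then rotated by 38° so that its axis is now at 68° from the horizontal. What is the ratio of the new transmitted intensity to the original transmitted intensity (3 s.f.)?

Before rotation:
By Malus's law, I₁ = I₀ cos²(30° − 0°) = I₀ cos²(30°) = 0.75 I₀.
I₂ = I₁ cos²(92° − 30°) = 0.75 I₀ · cos²(62°) = 0.1653 I₀.
After rotation:
I₁ = I₀ cos²(68° − 0°) = I₀ cos²(68°) = 0.1403 I₀.
I₂ = I₁ cos²(92° − 68°) = 0.1403 I₀ · cos²(24°) = 0.1171 I₀.
Ratio = 0.1171 / 0.1653 = 0.7085.

I_new/I_old ≈ 0.708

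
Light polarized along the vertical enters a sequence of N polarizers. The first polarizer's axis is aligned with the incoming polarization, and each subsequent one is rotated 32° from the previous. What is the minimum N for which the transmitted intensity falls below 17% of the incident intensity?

First polarizer is aligned with the polarization: full transmission.
Each further stage multiplies by cos²(32°) = 0.7192.
After N polarizers: T = 0.7192^(N−1). Require T < 0.17 ⇒ N−1 > ln(0.17)/ln(0.7192) = 5.38, so N−1 ≥ 6 and N = 7.
Check: N=7 gives T = 0.1384 < 0.17; N=6 gives T = 0.1924.

N = 7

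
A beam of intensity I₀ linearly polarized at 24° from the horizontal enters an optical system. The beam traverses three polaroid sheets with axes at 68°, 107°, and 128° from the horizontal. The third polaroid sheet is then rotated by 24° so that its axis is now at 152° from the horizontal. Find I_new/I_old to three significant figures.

I_new/I_old ≈ 0.574

Before rotation:
By Malus's law, I₁ = I₀ cos²(68° − 24°) = I₀ cos²(44°) = 0.5174 I₀.
I₂ = I₁ cos²(107° − 68°) = 0.5174 I₀ · cos²(39°) = 0.3125 I₀.
I₃ = I₂ cos²(128° − 107°) = 0.3125 I₀ · cos²(21°) = 0.2724 I₀.
After rotation:
I₁ = I₀ cos²(68° − 24°) = I₀ cos²(44°) = 0.5174 I₀.
I₂ = I₁ cos²(107° − 68°) = 0.5174 I₀ · cos²(39°) = 0.3125 I₀.
I₃ = I₂ cos²(152° − 107°) = 0.3125 I₀ · cos²(45°) = 0.1563 I₀.
Ratio = 0.1563 / 0.2724 = 0.5737.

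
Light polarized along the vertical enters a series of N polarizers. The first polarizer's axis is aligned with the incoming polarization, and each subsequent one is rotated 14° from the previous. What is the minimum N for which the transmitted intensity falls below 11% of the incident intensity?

First polarizer is aligned with the polarization: full transmission.
Each further stage multiplies by cos²(14°) = 0.9415.
After N polarizers: T = 0.9415^(N−1). Require T < 0.11 ⇒ N−1 > ln(0.11)/ln(0.9415) = 36.60, so N−1 ≥ 37 and N = 38.
Check: N=38 gives T = 0.1074 < 0.11; N=37 gives T = 0.1141.

N = 38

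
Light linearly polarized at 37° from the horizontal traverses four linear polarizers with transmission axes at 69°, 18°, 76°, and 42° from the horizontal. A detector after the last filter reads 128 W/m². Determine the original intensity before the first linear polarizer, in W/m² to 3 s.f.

I₁ = I₀ cos²(69° − 37°) = I₀ cos²(32°) = 0.7192 I₀.
I₂ = I₁ cos²(18° − 69°) = 0.7192 I₀ · cos²(51°) = 0.2848 I₀.
I₃ = I₂ cos²(76° − 18°) = 0.2848 I₀ · cos²(58°) = 0.07998 I₀.
I₄ = I₃ cos²(42° − 76°) = 0.07998 I₀ · cos²(34°) = 0.05497 I₀.
So 128 W/m² = 0.05497 I₀, giving I₀ = 128/0.05497 = 2328 W/m².

I₀ ≈ 2330 W/m²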